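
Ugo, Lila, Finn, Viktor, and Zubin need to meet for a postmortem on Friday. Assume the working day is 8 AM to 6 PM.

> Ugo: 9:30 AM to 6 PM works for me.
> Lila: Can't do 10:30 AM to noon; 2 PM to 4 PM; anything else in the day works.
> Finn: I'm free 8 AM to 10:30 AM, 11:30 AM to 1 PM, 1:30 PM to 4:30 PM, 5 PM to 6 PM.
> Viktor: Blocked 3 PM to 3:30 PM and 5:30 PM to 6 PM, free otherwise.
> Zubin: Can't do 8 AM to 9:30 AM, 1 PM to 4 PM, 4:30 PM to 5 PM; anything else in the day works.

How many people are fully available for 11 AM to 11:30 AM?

3

Ugo free: 09:30-18:00.
Lila free: 08:00-10:30, 12:00-14:00, 16:00-18:00 (invert busy blocks within the working day).
Finn free: 08:00-10:30, 11:30-13:00, 13:30-16:30, 17:00-18:00.
Viktor free: 08:00-15:00, 15:30-17:30 (invert busy blocks within the working day).
Zubin free: 09:30-13:00, 16:00-16:30, 17:00-18:00 (invert busy blocks within the working day).
Ugo, Viktor, and Zubin can make the full 11:00-11:30 slot — that's 3.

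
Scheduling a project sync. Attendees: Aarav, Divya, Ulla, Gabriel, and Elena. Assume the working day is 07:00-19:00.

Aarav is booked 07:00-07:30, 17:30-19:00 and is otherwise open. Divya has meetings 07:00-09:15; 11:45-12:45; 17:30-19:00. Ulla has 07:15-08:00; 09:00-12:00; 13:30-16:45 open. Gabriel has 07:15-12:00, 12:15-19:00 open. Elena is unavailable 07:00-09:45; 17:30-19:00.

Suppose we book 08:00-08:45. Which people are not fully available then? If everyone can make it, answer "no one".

Divya, Elena, Ulla

Aarav free: 07:30-17:30 (invert busy blocks within the working day).
Divya free: 09:15-11:45, 12:45-17:30 (invert busy blocks within the working day).
Ulla free: 07:15-08:00, 09:00-12:00, 13:30-16:45.
Gabriel free: 07:15-12:00, 12:15-19:00.
Elena free: 09:45-17:30 (invert busy blocks within the working day).
Aarav: free for 08:00-08:45. Divya: not fully free for 08:00-08:45. Ulla: not fully free for 08:00-08:45. Gabriel: free for 08:00-08:45. Elena: not fully free for 08:00-08:45.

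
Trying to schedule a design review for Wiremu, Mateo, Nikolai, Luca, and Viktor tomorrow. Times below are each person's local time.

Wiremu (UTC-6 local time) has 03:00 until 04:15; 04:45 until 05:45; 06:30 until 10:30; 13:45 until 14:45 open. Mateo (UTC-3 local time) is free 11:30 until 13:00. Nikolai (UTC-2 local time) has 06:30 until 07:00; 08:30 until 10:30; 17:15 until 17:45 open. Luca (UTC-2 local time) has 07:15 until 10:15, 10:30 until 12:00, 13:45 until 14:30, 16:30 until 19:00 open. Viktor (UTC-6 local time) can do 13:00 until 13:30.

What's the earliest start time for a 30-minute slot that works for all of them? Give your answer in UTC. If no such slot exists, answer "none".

none

Wiremu in UTC: 09:00-10:15, 10:45-11:45, 12:30-16:30, 19:45-20:45 (add 6h to convert from UTC-6).
Mateo in UTC: 14:30-16:00 (add 3h to convert from UTC-3).
Nikolai in UTC: 08:30-09:00, 10:30-12:30, 19:15-19:45 (add 2h to convert from UTC-2).
Luca in UTC: 09:15-12:15, 12:30-14:00, 15:45-16:30, 18:30-21:00 (add 2h to convert from UTC-2).
Viktor in UTC: 19:00-19:30 (add 6h to convert from UTC-6).
Wiremu ∩ Mateo: 14:30-16:00.
Wiremu ∩ Mateo ∩ Nikolai: ∅.
Wiremu ∩ Mateo ∩ Nikolai ∩ Luca: ∅.
Wiremu ∩ Mateo ∩ Nikolai ∩ Luca ∩ Viktor: ∅.
There is no time when everyone is free.
No common window is at least 30 minutes long.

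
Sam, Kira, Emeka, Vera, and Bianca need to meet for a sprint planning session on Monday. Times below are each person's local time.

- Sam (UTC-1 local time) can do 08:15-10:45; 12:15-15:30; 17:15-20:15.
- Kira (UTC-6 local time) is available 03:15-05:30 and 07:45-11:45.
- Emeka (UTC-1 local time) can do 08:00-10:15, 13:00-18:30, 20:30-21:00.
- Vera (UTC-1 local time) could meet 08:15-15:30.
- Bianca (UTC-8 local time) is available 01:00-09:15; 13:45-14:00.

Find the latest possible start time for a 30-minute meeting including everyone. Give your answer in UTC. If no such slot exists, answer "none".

Sam in UTC: 09:15-11:45, 13:15-16:30, 18:15-21:15 (add 1h to convert from UTC-1).
Kira in UTC: 09:15-11:30, 13:45-17:45 (add 6h to convert from UTC-6).
Emeka in UTC: 09:00-11:15, 14:00-19:30, 21:30-22:00 (add 1h to convert from UTC-1).
Vera in UTC: 09:15-16:30 (add 1h to convert from UTC-1).
Bianca in UTC: 09:00-17:15, 21:45-22:00 (add 8h to convert from UTC-8).
Sam ∩ Kira: 09:15-11:30, 13:45-16:30.
Sam ∩ Kira ∩ Emeka: 09:15-11:15, 14:00-16:30.
Sam ∩ Kira ∩ Emeka ∩ Vera: 09:15-11:15, 14:00-16:30.
Sam ∩ Kira ∩ Emeka ∩ Vera ∩ Bianca: 09:15-11:15, 14:00-16:30.
Those are the intersection windows.
The last common window of at least 30 minutes is 14:00-16:30; a 30-minute meeting can start as late as 16:00 and still end by 16:30.

16:00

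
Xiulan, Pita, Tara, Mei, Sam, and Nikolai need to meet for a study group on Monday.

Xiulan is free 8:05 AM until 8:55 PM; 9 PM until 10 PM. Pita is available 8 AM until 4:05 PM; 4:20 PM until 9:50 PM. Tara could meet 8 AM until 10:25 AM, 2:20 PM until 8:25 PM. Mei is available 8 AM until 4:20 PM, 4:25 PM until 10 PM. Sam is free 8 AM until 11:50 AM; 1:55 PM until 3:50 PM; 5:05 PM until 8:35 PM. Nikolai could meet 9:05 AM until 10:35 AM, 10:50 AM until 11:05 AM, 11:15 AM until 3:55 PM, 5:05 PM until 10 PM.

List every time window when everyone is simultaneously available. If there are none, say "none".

09:05-10:25, 14:20-15:50, 17:05-20:25

Xiulan ∩ Pita: 08:05-16:05, 16:20-20:55, 21:00-21:50.
Xiulan ∩ Pita ∩ Tara: 08:05-10:25, 14:20-16:05, 16:20-20:25.
Xiulan ∩ Pita ∩ Tara ∩ Mei: 08:05-10:25, 14:20-16:05, 16:25-20:25.
Xiulan ∩ Pita ∩ Tara ∩ Mei ∩ Sam: 08:05-10:25, 14:20-15:50, 17:05-20:25.
Xiulan ∩ Pita ∩ Tara ∩ Mei ∩ Sam ∩ Nikolai: 09:05-10:25, 14:20-15:50, 17:05-20:25.
So the common availability across everyone is 09:05-10:25, 14:20-15:50, 17:05-20:25.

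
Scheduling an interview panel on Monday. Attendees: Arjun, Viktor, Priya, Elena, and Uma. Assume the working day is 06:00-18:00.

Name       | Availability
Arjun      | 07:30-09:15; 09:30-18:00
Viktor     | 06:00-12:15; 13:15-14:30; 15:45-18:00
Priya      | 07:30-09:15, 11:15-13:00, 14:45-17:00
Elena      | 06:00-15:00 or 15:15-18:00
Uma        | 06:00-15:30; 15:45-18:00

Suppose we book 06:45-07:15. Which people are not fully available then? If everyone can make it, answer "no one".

Arjun, Priya

Arjun: not fully free for 06:45-07:15. Viktor: free for 06:45-07:15. Priya: not fully free for 06:45-07:15. Elena: free for 06:45-07:15. Uma: free for 06:45-07:15.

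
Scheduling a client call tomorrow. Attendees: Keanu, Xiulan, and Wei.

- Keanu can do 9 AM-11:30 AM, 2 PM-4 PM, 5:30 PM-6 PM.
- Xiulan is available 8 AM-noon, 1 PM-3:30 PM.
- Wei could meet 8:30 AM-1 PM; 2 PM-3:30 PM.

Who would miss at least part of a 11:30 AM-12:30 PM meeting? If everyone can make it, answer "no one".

Keanu, Xiulan

Keanu: not fully free for 11:30-12:30. Xiulan: not fully free for 11:30-12:30. Wei: free for 11:30-12:30.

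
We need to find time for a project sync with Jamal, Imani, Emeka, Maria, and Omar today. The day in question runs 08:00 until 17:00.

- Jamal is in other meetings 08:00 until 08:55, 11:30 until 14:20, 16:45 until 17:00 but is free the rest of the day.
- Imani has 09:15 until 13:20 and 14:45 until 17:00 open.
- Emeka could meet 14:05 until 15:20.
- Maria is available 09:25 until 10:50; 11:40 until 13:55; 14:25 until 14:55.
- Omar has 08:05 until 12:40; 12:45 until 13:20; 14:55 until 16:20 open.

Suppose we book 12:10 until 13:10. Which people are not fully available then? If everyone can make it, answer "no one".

Jamal free: 08:55-11:30, 14:20-16:45 (invert busy blocks within the working day).
Imani free: 09:15-13:20, 14:45-17:00.
Emeka free: 14:05-15:20.
Maria free: 09:25-10:50, 11:40-13:55, 14:25-14:55.
Omar free: 08:05-12:40, 12:45-13:20, 14:55-16:20.
Jamal: not fully free for 12:10-13:10. Imani: free for 12:10-13:10. Emeka: not fully free for 12:10-13:10. Maria: free for 12:10-13:10. Omar: not fully free for 12:10-13:10.

Emeka, Jamal, Omar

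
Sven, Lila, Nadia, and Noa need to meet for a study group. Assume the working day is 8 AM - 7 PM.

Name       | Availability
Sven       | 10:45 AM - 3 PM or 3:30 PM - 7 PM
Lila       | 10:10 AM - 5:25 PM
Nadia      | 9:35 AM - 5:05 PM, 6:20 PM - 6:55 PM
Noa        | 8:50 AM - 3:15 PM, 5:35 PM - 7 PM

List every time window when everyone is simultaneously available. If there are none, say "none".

Sven ∩ Lila: 10:45-15:00, 15:30-17:25.
Sven ∩ Lila ∩ Nadia: 10:45-15:00, 15:30-17:05.
Sven ∩ Lila ∩ Nadia ∩ Noa: 10:45-15:00.
Those are the intersection windows.

10:45-15:00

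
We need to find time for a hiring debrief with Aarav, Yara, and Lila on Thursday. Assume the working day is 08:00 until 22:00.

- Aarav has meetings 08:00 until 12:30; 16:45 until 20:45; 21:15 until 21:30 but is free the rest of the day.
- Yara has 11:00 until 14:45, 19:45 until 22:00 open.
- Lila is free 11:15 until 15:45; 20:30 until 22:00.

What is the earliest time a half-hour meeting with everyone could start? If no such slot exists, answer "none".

12:30

Aarav free: 12:30-16:45, 20:45-21:15, 21:30-22:00 (invert busy blocks within the working day).
Yara free: 11:00-14:45, 19:45-22:00.
Lila free: 11:15-15:45, 20:30-22:00.
Aarav ∩ Yara: 12:30-14:45, 20:45-21:15, 21:30-22:00.
Aarav ∩ Yara ∩ Lila: 12:30-14:45, 20:45-21:15, 21:30-22:00.
The first common window of at least 30 minutes is 12:30-14:45, so the earliest start is 12:30.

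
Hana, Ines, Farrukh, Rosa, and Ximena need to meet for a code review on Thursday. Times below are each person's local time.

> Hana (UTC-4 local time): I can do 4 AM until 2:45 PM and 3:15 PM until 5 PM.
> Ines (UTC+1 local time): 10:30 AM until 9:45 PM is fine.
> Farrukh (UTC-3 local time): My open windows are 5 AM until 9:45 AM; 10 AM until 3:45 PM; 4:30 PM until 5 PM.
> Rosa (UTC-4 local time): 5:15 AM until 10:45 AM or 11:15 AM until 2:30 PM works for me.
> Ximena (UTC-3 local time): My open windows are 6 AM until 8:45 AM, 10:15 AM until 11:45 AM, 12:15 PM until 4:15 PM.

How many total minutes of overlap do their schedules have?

Hana in UTC: 08:00-18:45, 19:15-21:00 (add 4h to convert from UTC-4).
Ines in UTC: 09:30-20:45 (subtract 1h to convert from UTC+1).
Farrukh in UTC: 08:00-12:45, 13:00-18:45, 19:30-20:00 (add 3h to convert from UTC-3).
Rosa in UTC: 09:15-14:45, 15:15-18:30 (add 4h to convert from UTC-4).
Ximena in UTC: 09:00-11:45, 13:15-14:45, 15:15-19:15 (add 3h to convert from UTC-3).
Hana ∩ Ines: 09:30-18:45, 19:15-20:45.
Hana ∩ Ines ∩ Farrukh: 09:30-12:45, 13:00-18:45, 19:30-20:00.
Hana ∩ Ines ∩ Farrukh ∩ Rosa: 09:30-12:45, 13:00-14:45, 15:15-18:30.
Hana ∩ Ines ∩ Farrukh ∩ Rosa ∩ Ximena: 09:30-11:45, 13:15-14:45, 15:15-18:30.
Those are the intersection windows.
Summing the common windows: 135 + 90 + 195 = 420 minutes.

420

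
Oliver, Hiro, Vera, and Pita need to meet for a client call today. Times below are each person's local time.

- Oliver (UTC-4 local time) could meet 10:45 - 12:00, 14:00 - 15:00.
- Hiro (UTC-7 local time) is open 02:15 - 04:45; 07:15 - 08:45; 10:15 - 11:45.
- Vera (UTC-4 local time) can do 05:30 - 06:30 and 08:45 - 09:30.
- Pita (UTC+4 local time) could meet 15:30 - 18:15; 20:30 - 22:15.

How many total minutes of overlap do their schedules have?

Oliver in UTC: 14:45-16:00, 18:00-19:00 (add 4h to convert from UTC-4).
Hiro in UTC: 09:15-11:45, 14:15-15:45, 17:15-18:45 (add 7h to convert from UTC-7).
Vera in UTC: 09:30-10:30, 12:45-13:30 (add 4h to convert from UTC-4).
Pita in UTC: 11:30-14:15, 16:30-18:15 (subtract 4h to convert from UTC+4).
Oliver ∩ Hiro: 14:45-15:45, 18:00-18:45.
Oliver ∩ Hiro ∩ Vera: ∅.
Oliver ∩ Hiro ∩ Vera ∩ Pita: ∅.
There is no time when everyone is free.
There is no common window, so the total is 0 minutes.

0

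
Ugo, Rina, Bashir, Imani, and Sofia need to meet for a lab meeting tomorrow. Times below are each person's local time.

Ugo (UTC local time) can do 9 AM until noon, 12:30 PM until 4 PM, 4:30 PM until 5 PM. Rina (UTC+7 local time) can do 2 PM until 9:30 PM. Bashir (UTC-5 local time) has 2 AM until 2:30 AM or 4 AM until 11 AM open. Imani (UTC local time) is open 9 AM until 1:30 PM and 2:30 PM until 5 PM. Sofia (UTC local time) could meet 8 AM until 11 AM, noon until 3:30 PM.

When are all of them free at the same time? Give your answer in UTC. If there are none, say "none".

Ugo in UTC: 09:00-12:00, 12:30-16:00, 16:30-17:00.
Rina in UTC: 07:00-14:30 (subtract 7h to convert from UTC+7).
Bashir in UTC: 07:00-07:30, 09:00-16:00 (add 5h to convert from UTC-5).
Imani in UTC: 09:00-13:30, 14:30-17:00.
Sofia in UTC: 08:00-11:00, 12:00-15:30.
Ugo ∩ Rina: 09:00-12:00, 12:30-14:30.
Ugo ∩ Rina ∩ Bashir: 09:00-12:00, 12:30-14:30.
Ugo ∩ Rina ∩ Bashir ∩ Imani: 09:00-12:00, 12:30-13:30.
Ugo ∩ Rina ∩ Bashir ∩ Imani ∩ Sofia: 09:00-11:00, 12:30-13:30.
Those are the intersection windows.

09:00-11:00, 12:30-13:30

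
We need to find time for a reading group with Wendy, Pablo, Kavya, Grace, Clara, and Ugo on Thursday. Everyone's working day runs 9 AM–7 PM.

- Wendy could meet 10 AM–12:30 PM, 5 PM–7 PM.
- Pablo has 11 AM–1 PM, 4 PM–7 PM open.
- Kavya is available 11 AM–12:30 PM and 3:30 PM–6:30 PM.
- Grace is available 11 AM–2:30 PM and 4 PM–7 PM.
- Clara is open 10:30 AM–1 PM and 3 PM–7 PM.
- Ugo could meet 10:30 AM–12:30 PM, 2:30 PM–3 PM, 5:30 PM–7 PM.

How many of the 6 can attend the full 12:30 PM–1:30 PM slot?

Grace can make the full 12:30-13:30 slot — that's 1.

1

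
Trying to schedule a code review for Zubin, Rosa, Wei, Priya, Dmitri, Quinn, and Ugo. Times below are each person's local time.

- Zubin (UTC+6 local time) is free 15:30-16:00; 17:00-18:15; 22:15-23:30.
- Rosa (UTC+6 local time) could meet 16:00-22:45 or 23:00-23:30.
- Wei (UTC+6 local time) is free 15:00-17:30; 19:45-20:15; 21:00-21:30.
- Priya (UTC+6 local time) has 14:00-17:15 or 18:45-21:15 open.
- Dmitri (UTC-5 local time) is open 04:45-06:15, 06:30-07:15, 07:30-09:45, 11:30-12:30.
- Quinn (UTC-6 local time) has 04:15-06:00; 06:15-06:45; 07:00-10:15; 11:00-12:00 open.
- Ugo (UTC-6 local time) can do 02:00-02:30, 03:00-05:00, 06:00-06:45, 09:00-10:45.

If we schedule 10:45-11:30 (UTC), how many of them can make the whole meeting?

3

Zubin in UTC: 09:30-10:00, 11:00-12:15, 16:15-17:30 (subtract 6h to convert from UTC+6).
Rosa in UTC: 10:00-16:45, 17:00-17:30 (subtract 6h to convert from UTC+6).
Wei in UTC: 09:00-11:30, 13:45-14:15, 15:00-15:30 (subtract 6h to convert from UTC+6).
Priya in UTC: 08:00-11:15, 12:45-15:15 (subtract 6h to convert from UTC+6).
Dmitri in UTC: 09:45-11:15, 11:30-12:15, 12:30-14:45, 16:30-17:30 (add 5h to convert from UTC-5).
Quinn in UTC: 10:15-12:00, 12:15-12:45, 13:00-16:15, 17:00-18:00 (add 6h to convert from UTC-6).
Ugo in UTC: 08:00-08:30, 09:00-11:00, 12:00-12:45, 15:00-16:45 (add 6h to convert from UTC-6).
Rosa, Wei, and Quinn can make the full 10:45-11:30 slot — that's 3.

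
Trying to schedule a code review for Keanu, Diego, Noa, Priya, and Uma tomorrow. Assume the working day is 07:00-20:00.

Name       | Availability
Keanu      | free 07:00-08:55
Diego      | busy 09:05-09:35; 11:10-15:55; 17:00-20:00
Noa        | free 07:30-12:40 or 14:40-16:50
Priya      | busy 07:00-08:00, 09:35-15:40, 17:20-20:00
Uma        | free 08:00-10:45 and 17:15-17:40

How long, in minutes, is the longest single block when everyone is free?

Keanu free: 07:00-08:55.
Diego free: 07:00-09:05, 09:35-11:10, 15:55-17:00 (invert busy blocks within the working day).
Noa free: 07:30-12:40, 14:40-16:50.
Priya free: 08:00-09:35, 15:40-17:20 (invert busy blocks within the working day).
Uma free: 08:00-10:45, 17:15-17:40.
Keanu ∩ Diego: 07:00-08:55.
Keanu ∩ Diego ∩ Noa: 07:30-08:55.
Keanu ∩ Diego ∩ Noa ∩ Priya: 08:00-08:55.
Keanu ∩ Diego ∩ Noa ∩ Priya ∩ Uma: 08:00-08:55.
The longest is 08:00-08:55 at 55 minutes.

55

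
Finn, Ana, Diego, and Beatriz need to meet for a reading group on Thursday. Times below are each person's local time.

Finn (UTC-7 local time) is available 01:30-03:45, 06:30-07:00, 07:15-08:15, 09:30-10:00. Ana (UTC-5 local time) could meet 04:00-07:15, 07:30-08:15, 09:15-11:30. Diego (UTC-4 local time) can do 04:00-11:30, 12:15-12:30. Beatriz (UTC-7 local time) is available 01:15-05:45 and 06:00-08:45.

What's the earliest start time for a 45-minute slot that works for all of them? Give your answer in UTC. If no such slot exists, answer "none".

Finn in UTC: 08:30-10:45, 13:30-14:00, 14:15-15:15, 16:30-17:00 (add 7h to convert from UTC-7).
Ana in UTC: 09:00-12:15, 12:30-13:15, 14:15-16:30 (add 5h to convert from UTC-5).
Diego in UTC: 08:00-15:30, 16:15-16:30 (add 4h to convert from UTC-4).
Beatriz in UTC: 08:15-12:45, 13:00-15:45 (add 7h to convert from UTC-7).
Finn ∩ Ana: 09:00-10:45, 14:15-15:15.
Finn ∩ Ana ∩ Diego: 09:00-10:45, 14:15-15:15.
Finn ∩ Ana ∩ Diego ∩ Beatriz: 09:00-10:45, 14:15-15:15.
Those are the intersection windows.
The first common window of at least 45 minutes is 09:00-10:45, so the earliest start is 09:00.

09:00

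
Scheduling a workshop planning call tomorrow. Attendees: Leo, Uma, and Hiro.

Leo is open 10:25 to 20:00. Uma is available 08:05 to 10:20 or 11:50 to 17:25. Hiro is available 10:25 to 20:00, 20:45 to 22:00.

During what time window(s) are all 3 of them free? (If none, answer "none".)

11:50-17:25

Leo ∩ Uma: 11:50-17:25.
Leo ∩ Uma ∩ Hiro: 11:50-17:25.
So the common availability across everyone is 11:50-17:25.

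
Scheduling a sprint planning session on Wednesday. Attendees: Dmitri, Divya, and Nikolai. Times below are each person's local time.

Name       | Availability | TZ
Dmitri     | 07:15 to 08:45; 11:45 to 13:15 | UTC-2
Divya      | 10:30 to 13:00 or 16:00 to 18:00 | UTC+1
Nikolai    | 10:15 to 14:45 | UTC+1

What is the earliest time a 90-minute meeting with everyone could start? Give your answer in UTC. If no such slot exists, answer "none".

none

Dmitri in UTC: 09:15-10:45, 13:45-15:15 (add 2h to convert from UTC-2).
Divya in UTC: 09:30-12:00, 15:00-17:00 (subtract 1h to convert from UTC+1).
Nikolai in UTC: 09:15-13:45 (subtract 1h to convert from UTC+1).
Dmitri ∩ Divya: 09:30-10:45, 15:00-15:15.
Dmitri ∩ Divya ∩ Nikolai: 09:30-10:45.
No common window is at least 90 minutes long.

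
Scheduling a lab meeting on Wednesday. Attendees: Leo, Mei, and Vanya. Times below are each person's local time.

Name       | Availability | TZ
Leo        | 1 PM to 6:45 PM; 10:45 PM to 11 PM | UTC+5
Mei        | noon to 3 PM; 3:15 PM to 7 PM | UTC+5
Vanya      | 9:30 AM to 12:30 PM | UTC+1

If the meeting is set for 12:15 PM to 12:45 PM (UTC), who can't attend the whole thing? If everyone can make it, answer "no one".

Vanya

Leo in UTC: 08:00-13:45, 17:45-18:00 (subtract 5h to convert from UTC+5).
Mei in UTC: 07:00-10:00, 10:15-14:00 (subtract 5h to convert from UTC+5).
Vanya in UTC: 08:30-11:30 (subtract 1h to convert from UTC+1).
Leo: free for 12:15-12:45. Mei: free for 12:15-12:45. Vanya: not fully free for 12:15-12:45.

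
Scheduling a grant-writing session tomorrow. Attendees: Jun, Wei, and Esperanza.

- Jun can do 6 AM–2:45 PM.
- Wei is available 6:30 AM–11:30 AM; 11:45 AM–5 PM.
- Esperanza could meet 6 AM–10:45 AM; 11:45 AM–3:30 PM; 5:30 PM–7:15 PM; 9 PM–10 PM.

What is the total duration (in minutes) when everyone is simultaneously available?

Jun ∩ Wei: 06:30-11:30, 11:45-14:45.
Jun ∩ Wei ∩ Esperanza: 06:30-10:45, 11:45-14:45.
Summing the common windows: 255 + 180 = 435 minutes.

435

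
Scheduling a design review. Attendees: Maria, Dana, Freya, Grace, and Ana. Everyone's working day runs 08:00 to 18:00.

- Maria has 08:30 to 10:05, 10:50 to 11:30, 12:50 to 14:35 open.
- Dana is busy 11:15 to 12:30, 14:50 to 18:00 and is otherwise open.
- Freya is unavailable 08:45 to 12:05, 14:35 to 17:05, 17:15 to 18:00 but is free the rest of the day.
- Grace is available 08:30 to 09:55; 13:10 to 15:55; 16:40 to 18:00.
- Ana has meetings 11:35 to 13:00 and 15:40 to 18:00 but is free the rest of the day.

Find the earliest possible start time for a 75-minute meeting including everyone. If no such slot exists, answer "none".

Maria free: 08:30-10:05, 10:50-11:30, 12:50-14:35.
Dana free: 08:00-11:15, 12:30-14:50 (invert busy blocks within the working day).
Freya free: 08:00-08:45, 12:05-14:35, 17:05-17:15 (invert busy blocks within the working day).
Grace free: 08:30-09:55, 13:10-15:55, 16:40-18:00.
Ana free: 08:00-11:35, 13:00-15:40 (invert busy blocks within the working day).
Maria ∩ Dana: 08:30-10:05, 10:50-11:15, 12:50-14:35.
Maria ∩ Dana ∩ Freya: 08:30-08:45, 12:50-14:35.
Maria ∩ Dana ∩ Freya ∩ Grace: 08:30-08:45, 13:10-14:35.
Maria ∩ Dana ∩ Freya ∩ Grace ∩ Ana: 08:30-08:45, 13:10-14:35.
The first common window of at least 75 minutes is 13:10-14:35, so the earliest start is 13:10.

13:10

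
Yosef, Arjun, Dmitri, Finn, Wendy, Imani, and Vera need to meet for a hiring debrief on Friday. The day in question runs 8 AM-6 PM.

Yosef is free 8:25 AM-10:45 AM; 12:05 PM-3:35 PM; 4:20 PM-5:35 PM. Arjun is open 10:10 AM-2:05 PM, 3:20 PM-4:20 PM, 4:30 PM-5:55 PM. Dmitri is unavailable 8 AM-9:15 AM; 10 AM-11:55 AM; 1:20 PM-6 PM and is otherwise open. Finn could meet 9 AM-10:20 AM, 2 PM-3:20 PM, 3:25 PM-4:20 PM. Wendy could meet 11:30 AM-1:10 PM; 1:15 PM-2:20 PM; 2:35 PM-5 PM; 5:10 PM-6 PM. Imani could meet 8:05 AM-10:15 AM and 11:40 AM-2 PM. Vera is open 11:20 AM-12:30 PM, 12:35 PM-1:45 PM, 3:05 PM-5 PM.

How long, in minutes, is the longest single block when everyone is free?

0

Yosef free: 08:25-10:45, 12:05-15:35, 16:20-17:35.
Arjun free: 10:10-14:05, 15:20-16:20, 16:30-17:55.
Dmitri free: 09:15-10:00, 11:55-13:20 (invert busy blocks within the working day).
Finn free: 09:00-10:20, 14:00-15:20, 15:25-16:20.
Wendy free: 11:30-13:10, 13:15-14:20, 14:35-17:00, 17:10-18:00.
Imani free: 08:05-10:15, 11:40-14:00.
Vera free: 11:20-12:30, 12:35-13:45, 15:05-17:00.
Yosef ∩ Arjun: 10:10-10:45, 12:05-14:05, 15:20-15:35, 16:30-17:35.
Yosef ∩ Arjun ∩ Dmitri: 12:05-13:20.
Yosef ∩ Arjun ∩ Dmitri ∩ Finn: ∅.
Yosef ∩ Arjun ∩ Dmitri ∩ Finn ∩ Wendy: ∅.
Yosef ∩ Arjun ∩ Dmitri ∩ Finn ∩ Wendy ∩ Imani: ∅.
Yosef ∩ Arjun ∩ Dmitri ∩ Finn ∩ Wendy ∩ Imani ∩ Vera: ∅.
There is no time when everyone is free.
No common window exists, so the longest block is 0 minutes.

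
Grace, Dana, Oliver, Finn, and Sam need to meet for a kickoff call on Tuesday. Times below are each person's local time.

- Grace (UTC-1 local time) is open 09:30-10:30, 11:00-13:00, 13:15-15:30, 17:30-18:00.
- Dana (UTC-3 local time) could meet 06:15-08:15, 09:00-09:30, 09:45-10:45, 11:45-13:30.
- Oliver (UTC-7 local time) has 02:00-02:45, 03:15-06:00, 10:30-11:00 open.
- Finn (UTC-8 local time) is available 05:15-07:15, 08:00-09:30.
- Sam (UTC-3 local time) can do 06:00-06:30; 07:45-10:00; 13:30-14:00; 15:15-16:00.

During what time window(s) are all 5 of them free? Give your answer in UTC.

Grace in UTC: 10:30-11:30, 12:00-14:00, 14:15-16:30, 18:30-19:00 (add 1h to convert from UTC-1).
Dana in UTC: 09:15-11:15, 12:00-12:30, 12:45-13:45, 14:45-16:30 (add 3h to convert from UTC-3).
Oliver in UTC: 09:00-09:45, 10:15-13:00, 17:30-18:00 (add 7h to convert from UTC-7).
Finn in UTC: 13:15-15:15, 16:00-17:30 (add 8h to convert from UTC-8).
Sam in UTC: 09:00-09:30, 10:45-13:00, 16:30-17:00, 18:15-19:00 (add 3h to convert from UTC-3).
Grace ∩ Dana: 10:30-11:15, 12:00-12:30, 12:45-13:45, 14:45-16:30.
Grace ∩ Dana ∩ Oliver: 10:30-11:15, 12:00-12:30, 12:45-13:00.
Grace ∩ Dana ∩ Oliver ∩ Finn: ∅.
Grace ∩ Dana ∩ Oliver ∩ Finn ∩ Sam: ∅.
There is no time when everyone is free.

none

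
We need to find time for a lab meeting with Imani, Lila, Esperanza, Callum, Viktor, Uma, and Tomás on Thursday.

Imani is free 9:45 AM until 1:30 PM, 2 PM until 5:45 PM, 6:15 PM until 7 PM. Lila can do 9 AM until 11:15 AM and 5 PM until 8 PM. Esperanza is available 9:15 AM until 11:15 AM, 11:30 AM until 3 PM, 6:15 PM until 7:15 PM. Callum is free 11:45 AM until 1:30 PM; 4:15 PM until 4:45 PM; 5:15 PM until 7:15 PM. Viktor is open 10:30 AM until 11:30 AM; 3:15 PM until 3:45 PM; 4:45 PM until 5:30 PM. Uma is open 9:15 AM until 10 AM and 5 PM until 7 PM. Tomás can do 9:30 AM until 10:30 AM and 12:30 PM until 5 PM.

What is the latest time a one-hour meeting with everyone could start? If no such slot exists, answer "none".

none

Imani ∩ Lila: 09:45-11:15, 17:00-17:45, 18:15-19:00.
Imani ∩ Lila ∩ Esperanza: 09:45-11:15, 18:15-19:00.
Imani ∩ Lila ∩ Esperanza ∩ Callum: 18:15-19:00.
Imani ∩ Lila ∩ Esperanza ∩ Callum ∩ Viktor: ∅.
Imani ∩ Lila ∩ Esperanza ∩ Callum ∩ Viktor ∩ Uma: ∅.
Imani ∩ Lila ∩ Esperanza ∩ Callum ∩ Viktor ∩ Uma ∩ Tomás: ∅.
There is no time when everyone is free.
No common window is at least 60 minutes long.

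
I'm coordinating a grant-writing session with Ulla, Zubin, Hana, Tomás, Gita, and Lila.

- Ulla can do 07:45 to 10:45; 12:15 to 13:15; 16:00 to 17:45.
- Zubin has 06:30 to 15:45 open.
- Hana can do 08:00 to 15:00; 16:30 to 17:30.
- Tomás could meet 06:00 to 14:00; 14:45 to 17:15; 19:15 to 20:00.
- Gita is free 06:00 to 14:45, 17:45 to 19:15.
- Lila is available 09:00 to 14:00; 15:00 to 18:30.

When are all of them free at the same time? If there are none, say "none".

09:00-10:45, 12:15-13:15

Ulla ∩ Zubin: 07:45-10:45, 12:15-13:15.
Ulla ∩ Zubin ∩ Hana: 08:00-10:45, 12:15-13:15.
Ulla ∩ Zubin ∩ Hana ∩ Tomás: 08:00-10:45, 12:15-13:15.
Ulla ∩ Zubin ∩ Hana ∩ Tomás ∩ Gita: 08:00-10:45, 12:15-13:15.
Ulla ∩ Zubin ∩ Hana ∩ Tomás ∩ Gita ∩ Lila: 09:00-10:45, 12:15-13:15.
Those are the intersection windows.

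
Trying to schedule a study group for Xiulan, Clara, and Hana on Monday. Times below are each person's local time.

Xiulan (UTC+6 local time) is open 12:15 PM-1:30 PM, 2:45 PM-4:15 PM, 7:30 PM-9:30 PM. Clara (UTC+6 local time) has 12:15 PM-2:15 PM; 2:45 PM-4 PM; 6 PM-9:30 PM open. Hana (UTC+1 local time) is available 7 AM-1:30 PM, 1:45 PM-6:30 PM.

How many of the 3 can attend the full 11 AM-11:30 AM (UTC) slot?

1

Xiulan in UTC: 06:15-07:30, 08:45-10:15, 13:30-15:30 (subtract 6h to convert from UTC+6).
Clara in UTC: 06:15-08:15, 08:45-10:00, 12:00-15:30 (subtract 6h to convert from UTC+6).
Hana in UTC: 06:00-12:30, 12:45-17:30 (subtract 1h to convert from UTC+1).
Hana can make the full 11:00-11:30 slot — that's 1.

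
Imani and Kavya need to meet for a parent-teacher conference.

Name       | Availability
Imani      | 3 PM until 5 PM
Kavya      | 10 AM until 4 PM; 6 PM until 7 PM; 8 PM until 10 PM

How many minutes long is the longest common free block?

60

Imani ∩ Kavya: 15:00-16:00.
The longest is 15:00-16:00 at 60 minutes.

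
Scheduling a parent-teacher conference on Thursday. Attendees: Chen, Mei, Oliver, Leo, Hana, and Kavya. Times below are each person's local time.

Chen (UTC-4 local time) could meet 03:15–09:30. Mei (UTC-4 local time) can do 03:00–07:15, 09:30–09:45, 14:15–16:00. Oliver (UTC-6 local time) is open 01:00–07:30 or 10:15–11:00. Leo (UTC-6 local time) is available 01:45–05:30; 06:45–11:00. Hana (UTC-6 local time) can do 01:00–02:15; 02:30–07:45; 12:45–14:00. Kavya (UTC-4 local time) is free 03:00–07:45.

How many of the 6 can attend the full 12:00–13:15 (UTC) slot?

Chen in UTC: 07:15-13:30 (add 4h to convert from UTC-4).
Mei in UTC: 07:00-11:15, 13:30-13:45, 18:15-20:00 (add 4h to convert from UTC-4).
Oliver in UTC: 07:00-13:30, 16:15-17:00 (add 6h to convert from UTC-6).
Leo in UTC: 07:45-11:30, 12:45-17:00 (add 6h to convert from UTC-6).
Hana in UTC: 07:00-08:15, 08:30-13:45, 18:45-20:00 (add 6h to convert from UTC-6).
Kavya in UTC: 07:00-11:45 (add 4h to convert from UTC-4).
Chen, Oliver, and Hana can make the full 12:00-13:15 slot — that's 3.

3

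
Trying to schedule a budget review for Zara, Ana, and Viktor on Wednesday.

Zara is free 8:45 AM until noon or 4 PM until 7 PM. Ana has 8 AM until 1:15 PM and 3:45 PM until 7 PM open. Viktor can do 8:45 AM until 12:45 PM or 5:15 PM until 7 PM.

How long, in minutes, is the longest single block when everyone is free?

Zara ∩ Ana: 08:45-12:00, 16:00-19:00.
Zara ∩ Ana ∩ Viktor: 08:45-12:00, 17:15-19:00.
The longest is 08:45-12:00 at 195 minutes.

195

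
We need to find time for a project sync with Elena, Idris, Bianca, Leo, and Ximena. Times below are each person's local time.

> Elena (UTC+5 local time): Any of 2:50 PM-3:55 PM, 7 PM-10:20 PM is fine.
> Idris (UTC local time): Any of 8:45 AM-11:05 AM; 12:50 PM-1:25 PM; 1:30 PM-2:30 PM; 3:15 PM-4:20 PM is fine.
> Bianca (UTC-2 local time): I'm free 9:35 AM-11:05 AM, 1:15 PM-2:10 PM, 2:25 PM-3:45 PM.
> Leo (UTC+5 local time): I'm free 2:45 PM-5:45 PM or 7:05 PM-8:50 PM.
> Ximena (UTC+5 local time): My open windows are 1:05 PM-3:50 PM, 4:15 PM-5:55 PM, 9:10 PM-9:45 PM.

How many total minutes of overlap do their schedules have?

Elena in UTC: 09:50-10:55, 14:00-17:20 (subtract 5h to convert from UTC+5).
Idris in UTC: 08:45-11:05, 12:50-13:25, 13:30-14:30, 15:15-16:20.
Bianca in UTC: 11:35-13:05, 15:15-16:10, 16:25-17:45 (add 2h to convert from UTC-2).
Leo in UTC: 09:45-12:45, 14:05-15:50 (subtract 5h to convert from UTC+5).
Ximena in UTC: 08:05-10:50, 11:15-12:55, 16:10-16:45 (subtract 5h to convert from UTC+5).
Elena ∩ Idris: 09:50-10:55, 14:00-14:30, 15:15-16:20.
Elena ∩ Idris ∩ Bianca: 15:15-16:10.
Elena ∩ Idris ∩ Bianca ∩ Leo: 15:15-15:50.
Elena ∩ Idris ∩ Bianca ∩ Leo ∩ Ximena: ∅.
There is no time when everyone is free.
There is no common window, so the total is 0 minutes.

0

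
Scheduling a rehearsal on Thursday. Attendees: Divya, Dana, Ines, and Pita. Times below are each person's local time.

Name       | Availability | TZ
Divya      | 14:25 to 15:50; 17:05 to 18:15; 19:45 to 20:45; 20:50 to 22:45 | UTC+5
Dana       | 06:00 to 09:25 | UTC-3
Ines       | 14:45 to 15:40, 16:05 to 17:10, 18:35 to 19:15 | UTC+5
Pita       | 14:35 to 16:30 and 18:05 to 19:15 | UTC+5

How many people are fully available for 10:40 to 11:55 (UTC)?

1

Divya in UTC: 09:25-10:50, 12:05-13:15, 14:45-15:45, 15:50-17:45 (subtract 5h to convert from UTC+5).
Dana in UTC: 09:00-12:25 (add 3h to convert from UTC-3).
Ines in UTC: 09:45-10:40, 11:05-12:10, 13:35-14:15 (subtract 5h to convert from UTC+5).
Pita in UTC: 09:35-11:30, 13:05-14:15 (subtract 5h to convert from UTC+5).
Dana can make the full 10:40-11:55 slot — that's 1.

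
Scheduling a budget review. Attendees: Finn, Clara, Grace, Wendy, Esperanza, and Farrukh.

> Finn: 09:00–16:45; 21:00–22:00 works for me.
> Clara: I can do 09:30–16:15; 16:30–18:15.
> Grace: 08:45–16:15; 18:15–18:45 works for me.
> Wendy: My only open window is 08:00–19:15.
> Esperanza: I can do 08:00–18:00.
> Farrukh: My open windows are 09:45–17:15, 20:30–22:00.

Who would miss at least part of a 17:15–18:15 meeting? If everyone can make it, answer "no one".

Finn: not fully free for 17:15-18:15. Clara: free for 17:15-18:15. Grace: not fully free for 17:15-18:15. Wendy: free for 17:15-18:15. Esperanza: not fully free for 17:15-18:15. Farrukh: not fully free for 17:15-18:15.

Esperanza, Farrukh, Finn, Grace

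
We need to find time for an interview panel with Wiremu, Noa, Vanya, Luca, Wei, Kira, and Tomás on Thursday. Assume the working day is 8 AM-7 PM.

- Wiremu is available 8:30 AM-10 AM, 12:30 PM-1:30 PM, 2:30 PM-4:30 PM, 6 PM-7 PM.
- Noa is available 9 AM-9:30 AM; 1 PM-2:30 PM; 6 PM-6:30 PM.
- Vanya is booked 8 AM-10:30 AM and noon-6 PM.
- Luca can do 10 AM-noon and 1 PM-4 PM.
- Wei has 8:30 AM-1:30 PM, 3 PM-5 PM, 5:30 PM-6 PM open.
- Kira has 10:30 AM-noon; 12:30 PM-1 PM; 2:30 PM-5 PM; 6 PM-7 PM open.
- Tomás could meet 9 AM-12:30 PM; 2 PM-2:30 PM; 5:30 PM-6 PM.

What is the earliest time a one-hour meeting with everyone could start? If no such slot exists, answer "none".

Wiremu free: 08:30-10:00, 12:30-13:30, 14:30-16:30, 18:00-19:00.
Noa free: 09:00-09:30, 13:00-14:30, 18:00-18:30.
Vanya free: 10:30-12:00, 18:00-19:00 (invert busy blocks within the working day).
Luca free: 10:00-12:00, 13:00-16:00.
Wei free: 08:30-13:30, 15:00-17:00, 17:30-18:00.
Kira free: 10:30-12:00, 12:30-13:00, 14:30-17:00, 18:00-19:00.
Tomás free: 09:00-12:30, 14:00-14:30, 17:30-18:00.
Wiremu ∩ Noa: 09:00-09:30, 13:00-13:30, 18:00-18:30.
Wiremu ∩ Noa ∩ Vanya: 18:00-18:30.
Wiremu ∩ Noa ∩ Vanya ∩ Luca: ∅.
Wiremu ∩ Noa ∩ Vanya ∩ Luca ∩ Wei: ∅.
Wiremu ∩ Noa ∩ Vanya ∩ Luca ∩ Wei ∩ Kira: ∅.
Wiremu ∩ Noa ∩ Vanya ∩ Luca ∩ Wei ∩ Kira ∩ Tomás: ∅.
There is no time when everyone is free.
No common window is at least 60 minutes long.

none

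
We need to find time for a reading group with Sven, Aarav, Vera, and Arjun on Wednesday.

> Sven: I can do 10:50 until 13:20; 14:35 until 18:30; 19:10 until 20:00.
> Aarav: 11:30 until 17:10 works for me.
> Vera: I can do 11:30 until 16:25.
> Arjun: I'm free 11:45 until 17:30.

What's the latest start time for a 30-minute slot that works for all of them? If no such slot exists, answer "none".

Sven ∩ Aarav: 11:30-13:20, 14:35-17:10.
Sven ∩ Aarav ∩ Vera: 11:30-13:20, 14:35-16:25.
Sven ∩ Aarav ∩ Vera ∩ Arjun: 11:45-13:20, 14:35-16:25.
So the common availability across everyone is 11:45-13:20, 14:35-16:25.
The last common window of at least 30 minutes is 14:35-16:25; a 30-minute meeting can start as late as 15:55 and still end by 16:25.

15:55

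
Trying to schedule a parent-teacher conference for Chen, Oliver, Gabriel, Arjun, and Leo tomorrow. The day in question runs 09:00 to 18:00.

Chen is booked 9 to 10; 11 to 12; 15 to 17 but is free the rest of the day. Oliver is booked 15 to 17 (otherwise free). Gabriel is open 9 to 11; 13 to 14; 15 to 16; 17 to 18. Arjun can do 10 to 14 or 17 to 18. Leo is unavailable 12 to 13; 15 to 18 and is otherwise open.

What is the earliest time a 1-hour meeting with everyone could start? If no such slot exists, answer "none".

10:00

Chen free: 10:00-11:00, 12:00-15:00, 17:00-18:00 (invert busy blocks within the working day).
Oliver free: 09:00-15:00, 17:00-18:00 (invert busy blocks within the working day).
Gabriel free: 09:00-11:00, 13:00-14:00, 15:00-16:00, 17:00-18:00.
Arjun free: 10:00-14:00, 17:00-18:00.
Leo free: 09:00-12:00, 13:00-15:00 (invert busy blocks within the working day).
Chen ∩ Oliver: 10:00-11:00, 12:00-15:00, 17:00-18:00.
Chen ∩ Oliver ∩ Gabriel: 10:00-11:00, 13:00-14:00, 17:00-18:00.
Chen ∩ Oliver ∩ Gabriel ∩ Arjun: 10:00-11:00, 13:00-14:00, 17:00-18:00.
Chen ∩ Oliver ∩ Gabriel ∩ Arjun ∩ Leo: 10:00-11:00, 13:00-14:00.
The first common window of at least 60 minutes is 10:00-11:00, so the earliest start is 10:00.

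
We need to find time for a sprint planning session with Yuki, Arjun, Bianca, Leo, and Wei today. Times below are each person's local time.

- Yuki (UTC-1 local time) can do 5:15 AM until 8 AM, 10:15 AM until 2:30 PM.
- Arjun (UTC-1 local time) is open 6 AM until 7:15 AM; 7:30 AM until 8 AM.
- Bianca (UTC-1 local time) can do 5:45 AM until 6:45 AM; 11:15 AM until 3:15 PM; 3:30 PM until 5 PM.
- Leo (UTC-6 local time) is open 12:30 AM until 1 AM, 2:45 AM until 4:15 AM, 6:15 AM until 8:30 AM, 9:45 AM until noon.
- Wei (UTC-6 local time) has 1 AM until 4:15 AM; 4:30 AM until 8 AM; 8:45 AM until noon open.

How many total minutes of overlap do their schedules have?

0

Yuki in UTC: 06:15-09:00, 11:15-15:30 (add 1h to convert from UTC-1).
Arjun in UTC: 07:00-08:15, 08:30-09:00 (add 1h to convert from UTC-1).
Bianca in UTC: 06:45-07:45, 12:15-16:15, 16:30-18:00 (add 1h to convert from UTC-1).
Leo in UTC: 06:30-07:00, 08:45-10:15, 12:15-14:30, 15:45-18:00 (add 6h to convert from UTC-6).
Wei in UTC: 07:00-10:15, 10:30-14:00, 14:45-18:00 (add 6h to convert from UTC-6).
Yuki ∩ Arjun: 07:00-08:15, 08:30-09:00.
Yuki ∩ Arjun ∩ Bianca: 07:00-07:45.
Yuki ∩ Arjun ∩ Bianca ∩ Leo: ∅.
Yuki ∩ Arjun ∩ Bianca ∩ Leo ∩ Wei: ∅.
There is no time when everyone is free.
There is no common window, so the total is 0 minutes.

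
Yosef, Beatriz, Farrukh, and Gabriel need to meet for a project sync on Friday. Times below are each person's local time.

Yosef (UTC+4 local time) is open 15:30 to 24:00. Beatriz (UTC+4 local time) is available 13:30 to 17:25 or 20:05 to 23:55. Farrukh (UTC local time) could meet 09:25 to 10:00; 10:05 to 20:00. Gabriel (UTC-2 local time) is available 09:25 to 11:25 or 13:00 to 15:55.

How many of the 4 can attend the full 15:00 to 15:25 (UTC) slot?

Yosef in UTC: 11:30-20:00 (subtract 4h to convert from UTC+4).
Beatriz in UTC: 09:30-13:25, 16:05-19:55 (subtract 4h to convert from UTC+4).
Farrukh in UTC: 09:25-10:00, 10:05-20:00.
Gabriel in UTC: 11:25-13:25, 15:00-17:55 (add 2h to convert from UTC-2).
Yosef, Farrukh, and Gabriel can make the full 15:00-15:25 slot — that's 3.

3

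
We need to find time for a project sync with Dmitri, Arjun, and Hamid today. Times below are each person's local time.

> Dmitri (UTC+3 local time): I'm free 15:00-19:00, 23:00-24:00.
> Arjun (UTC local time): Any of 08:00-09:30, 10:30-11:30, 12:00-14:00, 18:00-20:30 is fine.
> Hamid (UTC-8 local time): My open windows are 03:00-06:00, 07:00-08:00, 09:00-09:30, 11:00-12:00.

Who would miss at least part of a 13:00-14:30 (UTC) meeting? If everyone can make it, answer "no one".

Dmitri in UTC: 12:00-16:00, 20:00-21:00 (subtract 3h to convert from UTC+3).
Arjun in UTC: 08:00-09:30, 10:30-11:30, 12:00-14:00, 18:00-20:30.
Hamid in UTC: 11:00-14:00, 15:00-16:00, 17:00-17:30, 19:00-20:00 (add 8h to convert from UTC-8).
Dmitri: free for 13:00-14:30. Arjun: not fully free for 13:00-14:30. Hamid: not fully free for 13:00-14:30.

Arjun, Hamid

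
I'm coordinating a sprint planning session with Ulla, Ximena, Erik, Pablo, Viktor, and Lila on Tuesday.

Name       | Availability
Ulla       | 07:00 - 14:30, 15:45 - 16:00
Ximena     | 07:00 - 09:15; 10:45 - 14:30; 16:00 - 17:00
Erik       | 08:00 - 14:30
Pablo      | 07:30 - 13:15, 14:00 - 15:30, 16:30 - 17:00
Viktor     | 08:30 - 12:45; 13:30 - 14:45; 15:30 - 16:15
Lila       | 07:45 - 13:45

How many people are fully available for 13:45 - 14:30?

4

Ulla, Ximena, Erik, and Viktor can make the full 13:45-14:30 slot — that's 4.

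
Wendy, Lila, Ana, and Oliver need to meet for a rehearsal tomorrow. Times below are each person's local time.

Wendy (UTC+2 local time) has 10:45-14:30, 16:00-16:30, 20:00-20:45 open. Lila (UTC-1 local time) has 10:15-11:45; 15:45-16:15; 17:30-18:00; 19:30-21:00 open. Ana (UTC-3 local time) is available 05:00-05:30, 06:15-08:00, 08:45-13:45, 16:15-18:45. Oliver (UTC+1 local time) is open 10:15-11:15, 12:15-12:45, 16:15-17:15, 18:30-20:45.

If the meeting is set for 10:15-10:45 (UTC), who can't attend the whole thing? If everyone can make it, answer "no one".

Lila, Oliver

Wendy in UTC: 08:45-12:30, 14:00-14:30, 18:00-18:45 (subtract 2h to convert from UTC+2).
Lila in UTC: 11:15-12:45, 16:45-17:15, 18:30-19:00, 20:30-22:00 (add 1h to convert from UTC-1).
Ana in UTC: 08:00-08:30, 09:15-11:00, 11:45-16:45, 19:15-21:45 (add 3h to convert from UTC-3).
Oliver in UTC: 09:15-10:15, 11:15-11:45, 15:15-16:15, 17:30-19:45 (subtract 1h to convert from UTC+1).
Wendy: free for 10:15-10:45. Lila: not fully free for 10:15-10:45. Ana: free for 10:15-10:45. Oliver: not fully free for 10:15-10:45.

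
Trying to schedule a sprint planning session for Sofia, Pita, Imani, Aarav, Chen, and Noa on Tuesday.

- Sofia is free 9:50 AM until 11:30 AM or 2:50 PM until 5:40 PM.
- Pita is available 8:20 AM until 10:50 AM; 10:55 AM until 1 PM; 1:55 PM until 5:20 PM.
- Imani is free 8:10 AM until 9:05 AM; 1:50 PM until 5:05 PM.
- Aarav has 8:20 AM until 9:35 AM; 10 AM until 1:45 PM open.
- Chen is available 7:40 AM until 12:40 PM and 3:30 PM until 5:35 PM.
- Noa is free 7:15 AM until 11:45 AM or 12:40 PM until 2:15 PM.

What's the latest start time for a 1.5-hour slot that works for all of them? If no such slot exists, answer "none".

Sofia ∩ Pita: 09:50-10:50, 10:55-11:30, 14:50-17:20.
Sofia ∩ Pita ∩ Imani: 14:50-17:05.
Sofia ∩ Pita ∩ Imani ∩ Aarav: ∅.
Sofia ∩ Pita ∩ Imani ∩ Aarav ∩ Chen: ∅.
Sofia ∩ Pita ∩ Imani ∩ Aarav ∩ Chen ∩ Noa: ∅.
There is no time when everyone is free.
No common window is at least 90 minutes long.

none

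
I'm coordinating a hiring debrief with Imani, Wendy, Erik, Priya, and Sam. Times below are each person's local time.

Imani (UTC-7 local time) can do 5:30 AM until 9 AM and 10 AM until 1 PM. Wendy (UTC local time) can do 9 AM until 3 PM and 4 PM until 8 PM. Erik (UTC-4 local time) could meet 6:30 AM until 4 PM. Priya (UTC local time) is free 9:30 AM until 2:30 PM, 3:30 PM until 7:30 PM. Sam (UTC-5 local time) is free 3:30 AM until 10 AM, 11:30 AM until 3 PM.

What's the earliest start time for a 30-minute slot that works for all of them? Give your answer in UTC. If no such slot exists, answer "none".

Imani in UTC: 12:30-16:00, 17:00-20:00 (add 7h to convert from UTC-7).
Wendy in UTC: 09:00-15:00, 16:00-20:00.
Erik in UTC: 10:30-20:00 (add 4h to convert from UTC-4).
Priya in UTC: 09:30-14:30, 15:30-19:30.
Sam in UTC: 08:30-15:00, 16:30-20:00 (add 5h to convert from UTC-5).
Imani ∩ Wendy: 12:30-15:00, 17:00-20:00.
Imani ∩ Wendy ∩ Erik: 12:30-15:00, 17:00-20:00.
Imani ∩ Wendy ∩ Erik ∩ Priya: 12:30-14:30, 17:00-19:30.
Imani ∩ Wendy ∩ Erik ∩ Priya ∩ Sam: 12:30-14:30, 17:00-19:30.
So the common availability across everyone is 12:30-14:30, 17:00-19:30.
The first common window of at least 30 minutes is 12:30-14:30, so the earliest start is 12:30.

12:30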